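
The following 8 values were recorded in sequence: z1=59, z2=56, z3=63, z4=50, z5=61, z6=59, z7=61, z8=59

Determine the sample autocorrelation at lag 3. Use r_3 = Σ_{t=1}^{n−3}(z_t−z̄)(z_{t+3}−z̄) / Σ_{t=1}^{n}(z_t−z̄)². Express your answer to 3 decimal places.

Mean z̄ = (59 + 56 + 63 + 50 + 61 + 59 + 61 + 59)/8 = 58.5000
Deviations from mean: 0.5000, -2.5000, 4.5000, -8.5000, 2.5000, 0.5000, 2.5000, 0.5000
Numerator Σ_{t=1}^{5}(z_t−z̄)(z_{t+3}−z̄) = -28.2500
Denominator Σ(z_t−z̄)² = 112.0000
r_3 = -28.2500 / 112.0000 = -0.252

-0.252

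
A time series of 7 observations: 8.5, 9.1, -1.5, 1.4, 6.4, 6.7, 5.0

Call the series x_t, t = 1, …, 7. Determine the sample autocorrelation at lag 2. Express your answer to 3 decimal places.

-0.584

Mean x̄ = (8.5 + 9.1 − 1.5 + 1.4 + 6.4 + 6.7 + 5.0)/7 = 5.0857
Deviations from mean: 3.4143, 4.0143, -6.5857, -3.6857, 1.3143, 1.6143, -0.0857
Σ(x_t−x̄)(x_{t+2}−x̄) = (-22.4855) + (-14.7955) + (-8.6555) + (-5.9498) + (-0.1127) = -51.9990
Denominator Σ(x_t−x̄)² = 89.0686
r_2 = -51.9990 / 89.0686 = -0.584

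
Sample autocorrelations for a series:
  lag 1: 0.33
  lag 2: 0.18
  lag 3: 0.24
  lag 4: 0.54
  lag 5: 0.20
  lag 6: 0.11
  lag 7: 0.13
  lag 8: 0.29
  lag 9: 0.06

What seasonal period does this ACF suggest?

4

The largest autocorrelation is r_4 = 0.54; the remaining lags stay at or below 0.33. The elevated value at lag 1 (0.33), dropping to 0.18 at lag 2, reflects decaying short-term dependence rather than seasonality.
The dominant spike at lag 4 indicates a seasonal period of 4.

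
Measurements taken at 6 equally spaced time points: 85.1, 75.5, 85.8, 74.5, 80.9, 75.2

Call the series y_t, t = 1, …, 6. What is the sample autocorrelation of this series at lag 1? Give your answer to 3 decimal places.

Mean ȳ = (85.1 + 75.5 + 85.8 + 74.5 + 80.9 + 75.2)/6 = 79.5000
Deviations from mean: 5.6000, -4.0000, 6.3000, -5.0000, 1.4000, -4.3000
Σ(y_t−ȳ)(y_{t+1}−ȳ) = (-22.4000) + (-25.2000) + (-31.5000) + (-7.0000) + (-6.0200) = -92.1200
Denominator Σ(y_t−ȳ)² = 132.5000
r_1 = -92.1200 / 132.5000 = -0.695

-0.695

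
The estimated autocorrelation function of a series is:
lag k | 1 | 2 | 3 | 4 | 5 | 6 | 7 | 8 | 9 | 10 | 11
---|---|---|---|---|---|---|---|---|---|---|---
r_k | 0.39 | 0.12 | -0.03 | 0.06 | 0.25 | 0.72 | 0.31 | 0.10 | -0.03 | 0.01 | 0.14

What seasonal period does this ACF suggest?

The largest autocorrelation is r_6 = 0.72; the remaining lags stay at or below 0.39. The elevated value at lag 1 (0.39), dropping to 0.12 at lag 2, reflects decaying short-term dependence rather than seasonality.
The dominant spike at lag 6 indicates a seasonal period of 6.

6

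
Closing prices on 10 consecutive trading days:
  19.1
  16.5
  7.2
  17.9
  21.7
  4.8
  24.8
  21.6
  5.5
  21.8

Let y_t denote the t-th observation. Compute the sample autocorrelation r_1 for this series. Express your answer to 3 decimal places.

-0.480

Mean ȳ = (19.1 + 16.5 + 7.2 + 17.9 + 21.7 + 4.8 + 24.8 + 21.6 + 5.5 + 21.8)/10 = 16.0900
Numerator Σ_{t=1}^{9}(y_t−ȳ)(y_{t+1}−ȳ) = -240.8481
Denominator Σ(y_t−ȳ)² = 501.4490
r_1 = -240.8481 / 501.4490 = -0.480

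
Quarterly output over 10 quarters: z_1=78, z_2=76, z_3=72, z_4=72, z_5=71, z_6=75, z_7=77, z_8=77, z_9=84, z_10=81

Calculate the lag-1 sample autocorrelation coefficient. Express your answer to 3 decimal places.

0.592

Mean z̄ = (78 + 76 + 72 + 72 + 71 + 75 + 77 + 77 + 84 + 81)/10 = 76.3000
Numerator Σ_{t=1}^{9}(z_t−z̄)(z_{t+1}−z̄) = 90.1100
Denominator Σ(z_t−z̄)² = 152.1000
r_1 = 90.1100 / 152.1000 = 0.592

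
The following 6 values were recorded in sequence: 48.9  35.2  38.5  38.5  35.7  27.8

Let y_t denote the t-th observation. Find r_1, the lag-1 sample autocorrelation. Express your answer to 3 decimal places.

-0.051

Mean ȳ = (48.9 + 35.2 + 38.5 + 38.5 + 35.7 + 27.8)/6 = 37.4333
Deviations from mean: 11.4667, -2.2333, 1.0667, 1.0667, -1.7333, -9.6333
Σ(y_t−ȳ)(y_{t+1}−ȳ) = (-25.6089) + (-2.3822) + (1.1378) + (-1.8489) + (16.6978) = -12.0044
Denominator Σ(y_t−ȳ)² = 234.5533
r_1 = -12.0044 / 234.5533 = -0.051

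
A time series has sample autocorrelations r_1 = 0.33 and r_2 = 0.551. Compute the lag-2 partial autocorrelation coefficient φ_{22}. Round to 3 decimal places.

φ_{22} = (r_2 − r_1²) / (1 − r_1²)
r_1² = (0.33)² = 0.1089
Numerator = 0.551 − 0.1089 = 0.4421; denominator = 1 − 0.1089 = 0.8911
φ_{22} = 0.4421 / 0.8911 = 0.496

0.496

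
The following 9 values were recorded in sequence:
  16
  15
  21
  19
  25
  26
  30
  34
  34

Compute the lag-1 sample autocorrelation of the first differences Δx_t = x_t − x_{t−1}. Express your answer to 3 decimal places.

-0.746

First differences Δx: -1, 6, -2, 6, 1, 4, 4, 0
Mean of differences = 2.2500
Numerator Σ(Δx_t−Δx̄)(Δx_{t+1}−Δx̄) = -51.8125
Denominator Σ(Δx_t−Δx̄)² = 69.5000
r_1(Δx) = -51.8125 / 69.5000 = -0.746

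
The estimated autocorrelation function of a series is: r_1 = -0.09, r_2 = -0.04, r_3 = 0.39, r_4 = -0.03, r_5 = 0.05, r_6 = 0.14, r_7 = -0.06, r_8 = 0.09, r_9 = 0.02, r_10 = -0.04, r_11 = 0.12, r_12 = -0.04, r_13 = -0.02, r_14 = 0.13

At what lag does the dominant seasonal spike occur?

3

The largest autocorrelation is r_3 = 0.39; the remaining lags stay at or below 0.14.
The dominant spike at lag 3 indicates a seasonal period of 3.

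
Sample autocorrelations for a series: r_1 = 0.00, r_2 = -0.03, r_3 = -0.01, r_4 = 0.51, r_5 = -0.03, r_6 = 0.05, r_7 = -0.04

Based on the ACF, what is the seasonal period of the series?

4

The largest autocorrelation is r_4 = 0.51; the remaining lags stay at or below 0.05.
The dominant spike at lag 4 indicates a seasonal period of 4.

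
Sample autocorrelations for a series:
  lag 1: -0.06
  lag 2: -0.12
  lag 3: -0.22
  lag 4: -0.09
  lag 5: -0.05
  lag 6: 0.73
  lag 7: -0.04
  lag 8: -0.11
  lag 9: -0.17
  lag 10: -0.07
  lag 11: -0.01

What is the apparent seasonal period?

The largest autocorrelation is r_6 = 0.73; the remaining lags stay at or below -0.01.
The dominant spike at lag 6 indicates a seasonal period of 6.

6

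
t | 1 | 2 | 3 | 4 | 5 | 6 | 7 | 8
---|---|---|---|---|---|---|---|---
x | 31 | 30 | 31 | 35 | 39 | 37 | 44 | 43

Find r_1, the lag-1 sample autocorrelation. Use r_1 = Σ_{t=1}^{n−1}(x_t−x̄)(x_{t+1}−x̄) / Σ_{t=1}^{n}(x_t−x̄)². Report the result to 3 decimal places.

0.615

Mean x̄ = (31 + 30 + 31 + 35 + 39 + 37 + 44 + 43)/8 = 36.2500
Deviations from mean: -5.2500, -6.2500, -5.2500, -1.2500, 2.7500, 0.7500, 7.7500, 6.7500
Σ(x_t−x̄)(x_{t+1}−x̄) = (32.8125) + (32.8125) + (6.5625) + (-3.4375) + (2.0625) + (5.8125) + (52.3125) = 128.9375
Denominator Σ(x_t−x̄)² = 209.5000
r_1 = 128.9375 / 209.5000 = 0.615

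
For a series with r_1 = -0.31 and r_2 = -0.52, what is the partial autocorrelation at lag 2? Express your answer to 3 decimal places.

φ_{22} = (r_2 − r_1²) / (1 − r_1²)
r_1² = (-0.31)² = 0.0961
Numerator = -0.52 − 0.0961 = -0.6161; denominator = 1 − 0.0961 = 0.9039
φ_{22} = -0.6161 / 0.9039 = -0.682

-0.682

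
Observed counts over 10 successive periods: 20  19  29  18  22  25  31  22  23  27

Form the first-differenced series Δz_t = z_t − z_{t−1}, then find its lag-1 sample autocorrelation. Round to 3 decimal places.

First differences Δz: -1, 10, -11, 4, 3, 6, -9, 1, 4
Mean of differences = 0.7778
Numerator Σ(Δz_t−Δz̄)(Δz_{t+1}−Δz̄) = -196.7160
Denominator Σ(Δz_t−Δz̄)² = 375.5556
r_1(Δz) = -196.7160 / 375.5556 = -0.524

-0.524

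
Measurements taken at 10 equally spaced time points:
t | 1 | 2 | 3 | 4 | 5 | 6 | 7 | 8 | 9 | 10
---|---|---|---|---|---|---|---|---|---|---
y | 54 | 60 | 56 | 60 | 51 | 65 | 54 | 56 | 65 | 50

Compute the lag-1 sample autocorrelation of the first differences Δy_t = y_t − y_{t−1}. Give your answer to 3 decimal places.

-0.637

First differences Δy: 6, -4, 4, -9, 14, -11, 2, 9, -15
Mean of differences = -0.4444
Numerator Σ(Δy_t−Δȳ)(Δy_{t+1}−Δȳ) = -492.9753
Denominator Σ(Δy_t−Δȳ)² = 774.2222
r_1(Δy) = -492.9753 / 774.2222 = -0.637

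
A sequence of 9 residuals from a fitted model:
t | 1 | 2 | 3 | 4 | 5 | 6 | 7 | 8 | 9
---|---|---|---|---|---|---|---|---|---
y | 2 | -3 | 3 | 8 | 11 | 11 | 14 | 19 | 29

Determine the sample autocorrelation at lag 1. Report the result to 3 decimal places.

0.567

Mean ȳ = (2 − 3 + 3 + 8 + 11 + 11 + 14 + 19 + 29)/9 = 10.4444
Numerator Σ_{t=1}^{8}(y_t−ȳ)(y_{t+1}−ȳ) = 421.9136
Denominator Σ(y_t−ȳ)² = 744.2222
r_1 = 421.9136 / 744.2222 = 0.567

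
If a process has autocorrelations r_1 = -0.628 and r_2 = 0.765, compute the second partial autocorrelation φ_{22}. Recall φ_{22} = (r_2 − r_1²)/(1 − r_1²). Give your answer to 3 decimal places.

0.612

φ_{22} = (r_2 − r_1²) / (1 − r_1²)
r_1² = (-0.628)² = 0.394384
Numerator = 0.765 − 0.3944 = 0.3706; denominator = 1 − 0.3944 = 0.6056
φ_{22} = 0.3706 / 0.6056 = 0.612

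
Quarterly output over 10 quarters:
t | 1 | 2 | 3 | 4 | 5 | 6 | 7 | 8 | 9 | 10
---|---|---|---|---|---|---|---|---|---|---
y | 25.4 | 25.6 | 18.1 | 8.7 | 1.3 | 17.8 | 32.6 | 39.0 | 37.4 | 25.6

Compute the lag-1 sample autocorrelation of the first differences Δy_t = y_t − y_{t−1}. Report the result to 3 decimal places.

0.416

First differences Δy: 0.2, -7.5, -9.4, -7.4, 16.5, 14.8, 6.4, -1.6, -11.8
Mean of differences = 0.0222
Numerator Σ(Δy_t−Δȳ)(Δy_{t+1}−Δȳ) = 363.7573
Denominator Σ(Δy_t−Δȳ)² = 873.4556
r_1(Δy) = 363.7573 / 873.4556 = 0.416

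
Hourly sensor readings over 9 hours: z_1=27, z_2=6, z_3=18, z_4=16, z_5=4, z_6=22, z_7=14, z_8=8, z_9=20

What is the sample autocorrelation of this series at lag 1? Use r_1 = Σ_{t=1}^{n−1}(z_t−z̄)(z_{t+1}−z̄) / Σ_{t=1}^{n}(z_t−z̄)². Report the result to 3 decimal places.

-0.531

Mean z̄ = (27 + 6 + 18 + 16 + 4 + 22 + 14 + 8 + 20)/9 = 15.0000
Numerator Σ_{t=1}^{8}(z_t−z̄)(z_{t+1}−z̄) = -255.0000
Denominator Σ(z_t−z̄)² = 480.0000
r_1 = -255.0000 / 480.0000 = -0.531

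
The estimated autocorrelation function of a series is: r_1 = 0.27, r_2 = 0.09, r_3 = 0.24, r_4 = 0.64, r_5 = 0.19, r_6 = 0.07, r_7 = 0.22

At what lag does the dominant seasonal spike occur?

The largest autocorrelation is r_4 = 0.64; the remaining lags stay at or below 0.27. The elevated value at lag 1 (0.27), dropping to 0.09 at lag 2, reflects decaying short-term dependence rather than seasonality.
The dominant spike at lag 4 indicates a seasonal period of 4.

4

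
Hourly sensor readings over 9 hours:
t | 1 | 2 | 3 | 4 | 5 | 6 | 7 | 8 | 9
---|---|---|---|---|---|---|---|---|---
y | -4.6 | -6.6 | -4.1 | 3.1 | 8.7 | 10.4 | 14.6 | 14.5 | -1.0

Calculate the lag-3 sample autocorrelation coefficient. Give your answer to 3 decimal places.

-0.151

Mean ȳ = (-4.6 − 6.6 − 4.1 + 3.1 + 8.7 + 10.4 + 14.6 + 14.5 − 1.0)/9 = 3.8889
Numerator Σ_{t=1}^{6}(y_t−ȳ)(y_{t+3}−ȳ) = -85.0137
Denominator Σ(y_t−ȳ)² = 563.2889
r_3 = -85.0137 / 563.2889 = -0.151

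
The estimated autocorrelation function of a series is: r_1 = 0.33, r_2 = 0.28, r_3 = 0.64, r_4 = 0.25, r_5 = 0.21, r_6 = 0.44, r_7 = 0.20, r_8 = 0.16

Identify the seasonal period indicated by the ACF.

3

The largest autocorrelation is r_3 = 0.64, with a weaker echo at lag 6 (0.44); the remaining lags stay at or below 0.33. The elevated value at lag 1 (0.33), dropping to 0.28 at lag 2, reflects decaying short-term dependence rather than seasonality.
The dominant spike at lag 3 indicates a seasonal period of 3.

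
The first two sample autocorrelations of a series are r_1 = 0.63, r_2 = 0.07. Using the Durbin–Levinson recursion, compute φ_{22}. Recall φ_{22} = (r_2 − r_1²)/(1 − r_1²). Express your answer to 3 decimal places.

φ_{22} = (r_2 − r_1²) / (1 − r_1²)
r_1² = (0.63)² = 0.3969
Numerator = 0.07 − 0.3969 = -0.3269; denominator = 1 − 0.3969 = 0.6031
φ_{22} = -0.3269 / 0.6031 = -0.542

-0.542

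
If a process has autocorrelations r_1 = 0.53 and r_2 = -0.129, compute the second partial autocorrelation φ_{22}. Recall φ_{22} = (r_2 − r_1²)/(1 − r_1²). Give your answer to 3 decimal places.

-0.570

φ_{22} = (r_2 − r_1²) / (1 − r_1²)
r_1² = (0.53)² = 0.2809
Numerator = -0.129 − 0.2809 = -0.4099; denominator = 1 − 0.2809 = 0.7191
φ_{22} = -0.4099 / 0.7191 = -0.570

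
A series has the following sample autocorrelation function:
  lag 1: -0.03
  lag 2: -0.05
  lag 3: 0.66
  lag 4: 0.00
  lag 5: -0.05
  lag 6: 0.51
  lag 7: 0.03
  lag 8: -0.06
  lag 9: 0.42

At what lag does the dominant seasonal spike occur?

3

The largest autocorrelation is r_3 = 0.66, with weaker echoes at lags 6 (0.51) and 9 (0.42); the remaining lags stay at or below 0.03.
The dominant spike at lag 3 indicates a seasonal period of 3.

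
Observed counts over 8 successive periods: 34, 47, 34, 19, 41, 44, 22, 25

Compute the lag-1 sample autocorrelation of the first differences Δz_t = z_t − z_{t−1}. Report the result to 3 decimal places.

First differences Δz: 13, -13, -15, 22, 3, -22, 3
Mean of differences = -1.2857
Numerator Σ(Δz_t−Δz̄)(Δz_{t+1}−Δz̄) = -403.7959
Denominator Σ(Δz_t−Δz̄)² = 1537.4286
r_1(Δz) = -403.7959 / 1537.4286 = -0.263

-0.263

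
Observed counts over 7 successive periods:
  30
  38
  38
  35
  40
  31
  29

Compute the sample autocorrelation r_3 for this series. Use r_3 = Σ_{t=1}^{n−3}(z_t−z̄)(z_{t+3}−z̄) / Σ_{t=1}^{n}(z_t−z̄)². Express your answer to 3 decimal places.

Mean z̄ = (30 + 38 + 38 + 35 + 40 + 31 + 29)/7 = 34.4286
Deviations from mean: -4.4286, 3.5714, 3.5714, 0.5714, 5.5714, -3.4286, -5.4286
Numerator Σ_{t=1}^{4}(z_t−z̄)(z_{t+3}−z̄) = 2.0204
Denominator Σ(z_t−z̄)² = 117.7143
r_3 = 2.0204 / 117.7143 = 0.017

0.017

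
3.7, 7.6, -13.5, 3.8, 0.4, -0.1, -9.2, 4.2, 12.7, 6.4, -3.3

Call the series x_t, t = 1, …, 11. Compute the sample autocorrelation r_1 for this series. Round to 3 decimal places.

Mean x̄ = (3.7 + 7.6 − 13.5 + 3.8 + 0.4 − 0.1 − 9.2 + 4.2 + 12.7 + 6.4 − 3.3)/11 = 1.1545
Numerator Σ_{t=1}^{10}(x_t−x̄)(x_{t+1}−x̄) = -64.0539
Denominator Σ(x_t−x̄)² = 569.0673
r_1 = -64.0539 / 569.0673 = -0.113

-0.113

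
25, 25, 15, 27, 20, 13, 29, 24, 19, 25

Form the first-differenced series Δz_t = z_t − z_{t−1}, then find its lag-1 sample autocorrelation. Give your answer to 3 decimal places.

First differences Δz: 0, -10, 12, -7, -7, 16, -5, -5, 6
Mean of differences = 0.0000
Numerator Σ(Δz_t−Δz̄)(Δz_{t+1}−Δz̄) = -352.0000
Denominator Σ(Δz_t−Δz̄)² = 684.0000
r_1(Δz) = -352.0000 / 684.0000 = -0.515

-0.515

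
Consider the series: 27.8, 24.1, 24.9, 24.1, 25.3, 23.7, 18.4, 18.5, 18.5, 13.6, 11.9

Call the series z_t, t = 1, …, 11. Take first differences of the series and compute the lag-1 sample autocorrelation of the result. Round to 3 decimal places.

-0.194

First differences Δz: -3.7, 0.8, -0.8, 1.2, -1.6, -5.3, 0.1, 0.0, -4.9, -1.7
Mean of differences = -1.5900
Numerator Σ(Δz_t−Δz̄)(Δz_{t+1}−Δz̄) = -9.4231
Denominator Σ(Δz_t−Δz̄)² = 48.6890
r_1(Δz) = -9.4231 / 48.6890 = -0.194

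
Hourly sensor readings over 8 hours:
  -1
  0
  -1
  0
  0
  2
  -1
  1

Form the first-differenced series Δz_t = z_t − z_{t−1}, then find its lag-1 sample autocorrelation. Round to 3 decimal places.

-0.710

First differences Δz: 1, -1, 1, 0, 2, -3, 2
Mean of differences = 0.2857
Numerator Σ(Δz_t−Δz̄)(Δz_{t+1}−Δz̄) = -13.7959
Denominator Σ(Δz_t−Δz̄)² = 19.4286
r_1(Δz) = -13.7959 / 19.4286 = -0.710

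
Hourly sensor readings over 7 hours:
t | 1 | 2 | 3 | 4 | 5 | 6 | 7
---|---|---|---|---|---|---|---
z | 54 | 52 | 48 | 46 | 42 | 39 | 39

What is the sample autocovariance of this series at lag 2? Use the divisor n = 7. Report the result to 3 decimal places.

5.038

Mean z̄ = (54 + 52 + 48 + 46 + 42 + 39 + 39)/7 = 45.7143
Σ_{t=1}^{5}(z_t−z̄)(z_{t+2}−z̄) = 35.2653
γ_2 = 35.2653 / 7 = 5.038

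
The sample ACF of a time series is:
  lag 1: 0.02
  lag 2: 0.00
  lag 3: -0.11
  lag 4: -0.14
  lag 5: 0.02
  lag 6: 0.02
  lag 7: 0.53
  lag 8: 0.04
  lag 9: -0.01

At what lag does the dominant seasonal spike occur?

The largest autocorrelation is r_7 = 0.53; the remaining lags stay at or below 0.04.
The dominant spike at lag 7 indicates a seasonal period of 7.

7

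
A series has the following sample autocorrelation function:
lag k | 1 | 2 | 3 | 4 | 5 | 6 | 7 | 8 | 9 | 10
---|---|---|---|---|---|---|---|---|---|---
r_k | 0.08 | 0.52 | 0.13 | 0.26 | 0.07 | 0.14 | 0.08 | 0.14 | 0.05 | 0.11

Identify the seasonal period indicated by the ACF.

2

The largest autocorrelation is r_2 = 0.52, with a weaker echo at lag 4 (0.26); the remaining lags stay at or below 0.14.
The dominant spike at lag 2 indicates a seasonal period of 2.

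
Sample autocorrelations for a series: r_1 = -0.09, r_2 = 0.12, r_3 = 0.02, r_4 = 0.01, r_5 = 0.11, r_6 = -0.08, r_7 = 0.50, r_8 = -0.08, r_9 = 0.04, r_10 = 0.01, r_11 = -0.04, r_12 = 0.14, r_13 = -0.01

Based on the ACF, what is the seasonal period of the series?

7

The largest autocorrelation is r_7 = 0.50; the remaining lags stay at or below 0.14.
The dominant spike at lag 7 indicates a seasonal period of 7.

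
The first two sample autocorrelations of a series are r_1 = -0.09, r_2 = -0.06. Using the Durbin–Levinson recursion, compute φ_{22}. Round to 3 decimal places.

φ_{22} = (r_2 − r_1²) / (1 − r_1²)
r_1² = (-0.09)² = 0.0081
Numerator = -0.06 − 0.0081 = -0.0681; denominator = 1 − 0.0081 = 0.9919
φ_{22} = -0.0681 / 0.9919 = -0.069

-0.069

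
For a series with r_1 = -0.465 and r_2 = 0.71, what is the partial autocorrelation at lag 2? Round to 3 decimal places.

0.630

φ_{22} = (r_2 − r_1²) / (1 − r_1²)
r_1² = (-0.465)² = 0.216225
Numerator = 0.71 − 0.2162 = 0.4938; denominator = 1 − 0.2162 = 0.7838
φ_{22} = 0.4938 / 0.7838 = 0.630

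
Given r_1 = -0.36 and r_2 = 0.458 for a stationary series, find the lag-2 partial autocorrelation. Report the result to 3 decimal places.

0.377

φ_{22} = (r_2 − r_1²) / (1 − r_1²)
r_1² = (-0.36)² = 0.1296
Numerator = 0.458 − 0.1296 = 0.3284; denominator = 1 − 0.1296 = 0.8704
φ_{22} = 0.3284 / 0.8704 = 0.377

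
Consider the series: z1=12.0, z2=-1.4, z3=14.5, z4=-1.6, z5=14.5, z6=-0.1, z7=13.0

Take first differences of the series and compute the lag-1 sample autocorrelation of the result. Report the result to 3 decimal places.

First differences Δz: -13.4, 15.9, -16.1, 16.1, -14.6, 13.1
Mean of differences = 0.1667
Numerator Σ(Δz_t−Δz̄)(Δz_{t+1}−Δz̄) = -1154.8244
Denominator Σ(Δz_t−Δz̄)² = 1335.3933
r_1(Δz) = -1154.8244 / 1335.3933 = -0.865

-0.865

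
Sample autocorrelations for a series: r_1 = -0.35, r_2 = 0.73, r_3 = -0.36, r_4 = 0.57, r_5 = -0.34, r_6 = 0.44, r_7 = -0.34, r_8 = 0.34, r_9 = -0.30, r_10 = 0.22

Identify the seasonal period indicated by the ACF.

2

The largest autocorrelation is r_2 = 0.73, with weaker echoes at lags 4 (0.57), 6 (0.44), 8 (0.34) and 10 (0.22); the remaining lags stay at or below -0.30.
The dominant spike at lag 2 indicates a seasonal period of 2.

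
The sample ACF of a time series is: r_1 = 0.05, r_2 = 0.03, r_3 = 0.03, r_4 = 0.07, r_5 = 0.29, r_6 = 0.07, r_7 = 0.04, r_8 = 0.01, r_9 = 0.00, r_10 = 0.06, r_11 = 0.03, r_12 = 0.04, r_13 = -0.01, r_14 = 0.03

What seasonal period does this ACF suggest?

5

The largest autocorrelation is r_5 = 0.29; the remaining lags stay at or below 0.07.
The dominant spike at lag 5 indicates a seasonal period of 5.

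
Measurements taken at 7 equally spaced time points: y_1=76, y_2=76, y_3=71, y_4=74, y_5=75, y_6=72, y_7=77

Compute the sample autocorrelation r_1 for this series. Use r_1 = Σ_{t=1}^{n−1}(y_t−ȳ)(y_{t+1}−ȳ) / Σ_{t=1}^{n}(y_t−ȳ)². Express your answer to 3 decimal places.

-0.314

Mean ȳ = (76 + 76 + 71 + 74 + 75 + 72 + 77)/7 = 74.4286
Deviations from mean: 1.5714, 1.5714, -3.4286, -0.4286, 0.5714, -2.4286, 2.5714
Σ(y_t−ȳ)(y_{t+1}−ȳ) = (2.4694) + (-5.3878) + (1.4694) + (-0.2449) + (-1.3878) + (-6.2449) = -9.3265
Denominator Σ(y_t−ȳ)² = 29.7143
r_1 = -9.3265 / 29.7143 = -0.314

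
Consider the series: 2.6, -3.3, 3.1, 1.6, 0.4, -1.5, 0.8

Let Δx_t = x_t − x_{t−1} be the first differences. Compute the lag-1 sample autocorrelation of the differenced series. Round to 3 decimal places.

First differences Δx: -5.9, 6.4, -1.5, -1.2, -1.9, 2.3
Mean of differences = -0.3000
Numerator Σ(Δx_t−Δx̄)(Δx_{t+1}−Δx̄) = -47.2000
Denominator Σ(Δx_t−Δx̄)² = 87.8200
r_1(Δx) = -47.2000 / 87.8200 = -0.537

-0.537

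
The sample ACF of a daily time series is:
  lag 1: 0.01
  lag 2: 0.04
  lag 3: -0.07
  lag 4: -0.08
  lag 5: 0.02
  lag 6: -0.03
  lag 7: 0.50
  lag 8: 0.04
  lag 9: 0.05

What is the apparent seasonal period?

7

The largest autocorrelation is r_7 = 0.50; the remaining lags stay at or below 0.05.
The dominant spike at lag 7 indicates a seasonal period of 7.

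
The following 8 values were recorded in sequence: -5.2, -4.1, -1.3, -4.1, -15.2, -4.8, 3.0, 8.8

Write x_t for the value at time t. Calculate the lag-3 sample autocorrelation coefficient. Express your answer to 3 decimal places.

-0.403

Mean x̄ = (-5.2 − 4.1 − 1.3 − 4.1 − 15.2 − 4.8 + 3.0 + 8.8)/8 = -2.8625
Deviations from mean: -2.3375, -1.2375, 1.5625, -1.2375, -12.3375, -1.9375, 5.8625, 11.6625
Σ(x_t−x̄)(x_{t+3}−x̄) = (2.8927) + (15.2677) + (-3.0273) + (-7.2548) + (-143.8861) = -136.0080
Denominator Σ(x_t−x̄)² = 337.3188
r_3 = -136.0080 / 337.3188 = -0.403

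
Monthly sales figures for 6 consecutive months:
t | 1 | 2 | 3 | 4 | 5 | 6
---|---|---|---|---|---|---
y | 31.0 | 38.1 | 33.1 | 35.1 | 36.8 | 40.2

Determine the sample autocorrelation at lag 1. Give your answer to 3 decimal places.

Mean ȳ = (31.0 + 38.1 + 33.1 + 35.1 + 36.8 + 40.2)/6 = 35.7167
Deviations from mean: -4.7167, 2.3833, -2.6167, -0.6167, 1.0833, 4.4833
Σ(y_t−ȳ)(y_{t+1}−ȳ) = (-11.2414) + (-6.2364) + (1.6136) + (-0.6681) + (4.8569) = -11.6753
Denominator Σ(y_t−ȳ)² = 56.4283
r_1 = -11.6753 / 56.4283 = -0.207

-0.207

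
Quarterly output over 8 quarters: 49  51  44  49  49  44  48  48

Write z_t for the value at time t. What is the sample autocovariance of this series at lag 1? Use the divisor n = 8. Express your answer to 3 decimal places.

Mean z̄ = (49 + 51 + 44 + 49 + 49 + 44 + 48 + 48)/8 = 47.7500
Σ_{t=1}^{7}(z_t−z̄)(z_{t+1}−z̄) = -16.8125
γ_1 = -16.8125 / 8 = -2.102

-2.102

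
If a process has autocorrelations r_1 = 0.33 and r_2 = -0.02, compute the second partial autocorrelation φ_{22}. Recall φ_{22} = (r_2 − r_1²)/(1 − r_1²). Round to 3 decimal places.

φ_{22} = (r_2 − r_1²) / (1 − r_1²)
r_1² = (0.33)² = 0.1089
Numerator = -0.02 − 0.1089 = -0.1289; denominator = 1 − 0.1089 = 0.8911
φ_{22} = -0.1289 / 0.8911 = -0.145

-0.145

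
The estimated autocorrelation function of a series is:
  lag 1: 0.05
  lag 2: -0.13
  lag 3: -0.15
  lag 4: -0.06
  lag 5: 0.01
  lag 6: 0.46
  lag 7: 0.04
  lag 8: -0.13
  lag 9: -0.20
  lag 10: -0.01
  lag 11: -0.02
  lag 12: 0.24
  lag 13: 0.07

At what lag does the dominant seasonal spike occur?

6

The largest autocorrelation is r_6 = 0.46, with a weaker echo at lag 12 (0.24); the remaining lags stay at or below 0.07.
The dominant spike at lag 6 indicates a seasonal period of 6.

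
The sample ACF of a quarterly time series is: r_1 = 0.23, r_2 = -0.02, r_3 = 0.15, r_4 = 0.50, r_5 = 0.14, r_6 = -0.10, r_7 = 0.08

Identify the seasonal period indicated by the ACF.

The largest autocorrelation is r_4 = 0.50; the remaining lags stay at or below 0.23.
The dominant spike at lag 4 indicates a seasonal period of 4.

4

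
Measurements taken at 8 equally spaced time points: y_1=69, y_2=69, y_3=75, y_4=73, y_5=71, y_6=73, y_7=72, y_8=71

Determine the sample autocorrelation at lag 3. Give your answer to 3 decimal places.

Mean ȳ = (69 + 69 + 75 + 73 + 71 + 73 + 72 + 71)/8 = 71.6250
Σ(y_t−ȳ)(y_{t+3}−ȳ) = (-3.6094) + (1.6406) + (4.6406) + (0.5156) + (0.3906) = 3.5781
Denominator Σ(y_t−ȳ)² = 29.8750
r_3 = 3.5781 / 29.8750 = 0.120

0.120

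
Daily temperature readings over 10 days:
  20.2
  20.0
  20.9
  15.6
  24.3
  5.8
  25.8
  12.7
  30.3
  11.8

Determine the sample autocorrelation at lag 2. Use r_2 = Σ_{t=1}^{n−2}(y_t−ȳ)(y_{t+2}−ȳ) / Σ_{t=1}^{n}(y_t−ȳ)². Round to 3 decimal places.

Mean ȳ = (20.2 + 20.0 + 20.9 + 15.6 + 24.3 + 5.8 + 25.8 + 12.7 + 30.3 + 11.8)/10 = 18.7400
Numerator Σ_{t=1}^{8}(y_t−ȳ)(y_{t+2}−ȳ) = 292.7808
Denominator Σ(y_t−ȳ)² = 484.7240
r_2 = 292.7808 / 484.7240 = 0.604

0.604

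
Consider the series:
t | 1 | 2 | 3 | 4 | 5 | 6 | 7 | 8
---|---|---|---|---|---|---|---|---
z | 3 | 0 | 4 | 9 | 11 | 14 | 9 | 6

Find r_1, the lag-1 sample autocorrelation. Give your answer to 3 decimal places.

Mean z̄ = (3 + 0 + 4 + 9 + 11 + 14 + 9 + 6)/8 = 7.0000
Deviations from mean: -4.0000, -7.0000, -3.0000, 2.0000, 4.0000, 7.0000, 2.0000, -1.0000
Numerator Σ_{t=1}^{7}(z_t−z̄)(z_{t+1}−z̄) = 91.0000
Denominator Σ(z_t−z̄)² = 148.0000
r_1 = 91.0000 / 148.0000 = 0.615

0.615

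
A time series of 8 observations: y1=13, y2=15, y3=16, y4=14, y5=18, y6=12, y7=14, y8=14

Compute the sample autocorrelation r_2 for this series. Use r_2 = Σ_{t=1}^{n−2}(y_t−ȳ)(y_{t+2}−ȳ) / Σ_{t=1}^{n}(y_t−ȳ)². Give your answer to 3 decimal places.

0.146

Mean ȳ = (13 + 15 + 16 + 14 + 18 + 12 + 14 + 14)/8 = 14.5000
Deviations from mean: -1.5000, 0.5000, 1.5000, -0.5000, 3.5000, -2.5000, -0.5000, -0.5000
Σ(y_t−ȳ)(y_{t+2}−ȳ) = (-2.2500) + (-0.2500) + (5.2500) + (1.2500) + (-1.7500) + (1.2500) = 3.5000
Denominator Σ(y_t−ȳ)² = 24.0000
r_2 = 3.5000 / 24.0000 = 0.146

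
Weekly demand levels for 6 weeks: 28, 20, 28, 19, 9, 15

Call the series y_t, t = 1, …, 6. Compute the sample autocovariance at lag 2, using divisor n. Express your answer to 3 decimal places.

Mean ȳ = (28 + 20 + 28 + 19 + 9 + 15)/6 = 19.8333
Σ_{t=1}^{4}(y_t−ȳ)(y_{t+2}−ȳ) = -17.8889
γ_2 = -17.8889 / 6 = -2.981

-2.981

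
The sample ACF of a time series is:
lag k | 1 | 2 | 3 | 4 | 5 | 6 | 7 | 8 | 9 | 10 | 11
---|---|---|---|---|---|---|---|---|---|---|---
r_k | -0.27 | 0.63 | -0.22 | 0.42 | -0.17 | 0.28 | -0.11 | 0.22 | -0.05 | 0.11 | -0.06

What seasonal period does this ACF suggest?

The largest autocorrelation is r_2 = 0.63, with weaker echoes at lags 4 (0.42), 6 (0.28) and 8 (0.22); the remaining lags stay at or below 0.11.
The dominant spike at lag 2 indicates a seasonal period of 2.

2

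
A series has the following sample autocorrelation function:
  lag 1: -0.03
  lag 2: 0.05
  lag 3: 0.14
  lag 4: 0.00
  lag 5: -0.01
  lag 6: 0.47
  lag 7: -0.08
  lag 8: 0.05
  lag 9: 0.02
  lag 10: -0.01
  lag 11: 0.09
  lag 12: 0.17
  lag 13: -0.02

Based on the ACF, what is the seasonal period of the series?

The largest autocorrelation is r_6 = 0.47, with a weaker echo at lag 12 (0.17); the remaining lags stay at or below 0.14.
The dominant spike at lag 6 indicates a seasonal period of 6.

6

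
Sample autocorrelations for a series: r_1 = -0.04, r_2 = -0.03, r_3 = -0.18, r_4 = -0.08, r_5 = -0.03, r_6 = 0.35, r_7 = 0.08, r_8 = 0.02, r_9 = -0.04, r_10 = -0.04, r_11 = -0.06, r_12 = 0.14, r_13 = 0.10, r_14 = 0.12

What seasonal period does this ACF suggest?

6

The largest autocorrelation is r_6 = 0.35; the remaining lags stay at or below 0.14.
The dominant spike at lag 6 indicates a seasonal period of 6.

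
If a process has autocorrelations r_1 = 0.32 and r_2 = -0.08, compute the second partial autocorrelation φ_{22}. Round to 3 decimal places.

-0.203

φ_{22} = (r_2 − r_1²) / (1 − r_1²)
r_1² = (0.32)² = 0.1024
Numerator = -0.08 − 0.1024 = -0.1824; denominator = 1 − 0.1024 = 0.8976
φ_{22} = -0.1824 / 0.8976 = -0.203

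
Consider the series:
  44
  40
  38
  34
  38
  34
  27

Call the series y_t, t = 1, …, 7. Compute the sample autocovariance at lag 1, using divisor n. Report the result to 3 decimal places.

6.300

Mean ȳ = (44 + 40 + 38 + 34 + 38 + 34 + 27)/7 = 36.4286
Σ_{t=1}^{6}(y_t−ȳ)(y_{t+1}−ȳ) = 44.1020
γ_1 = 44.1020 / 7 = 6.300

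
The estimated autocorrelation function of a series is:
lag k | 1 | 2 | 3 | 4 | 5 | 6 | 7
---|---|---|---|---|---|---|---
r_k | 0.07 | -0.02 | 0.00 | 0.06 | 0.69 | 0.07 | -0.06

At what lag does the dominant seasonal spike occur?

5

The largest autocorrelation is r_5 = 0.69; the remaining lags stay at or below 0.07.
The dominant spike at lag 5 indicates a seasonal period of 5.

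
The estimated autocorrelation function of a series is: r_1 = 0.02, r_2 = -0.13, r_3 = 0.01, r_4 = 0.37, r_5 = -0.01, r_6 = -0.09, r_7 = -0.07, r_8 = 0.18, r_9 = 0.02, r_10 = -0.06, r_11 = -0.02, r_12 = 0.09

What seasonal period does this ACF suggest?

The largest autocorrelation is r_4 = 0.37, with a weaker echo at lag 8 (0.18); the remaining lags stay at or below 0.09.
The dominant spike at lag 4 indicates a seasonal period of 4.

4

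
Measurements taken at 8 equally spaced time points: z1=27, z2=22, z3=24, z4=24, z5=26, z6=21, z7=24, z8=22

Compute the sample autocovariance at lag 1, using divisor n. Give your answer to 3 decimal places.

-1.602

Mean z̄ = (27 + 22 + 24 + 24 + 26 + 21 + 24 + 22)/8 = 23.7500
Σ_{t=1}^{7}(z_t−z̄)(z_{t+1}−z̄) = -12.8125
γ_1 = -12.8125 / 8 = -1.602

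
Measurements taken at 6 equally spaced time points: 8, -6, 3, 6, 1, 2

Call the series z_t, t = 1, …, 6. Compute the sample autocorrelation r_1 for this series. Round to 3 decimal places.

Mean z̄ = (8 − 6 + 3 + 6 + 1 + 2)/6 = 2.3333
Deviations from mean: 5.6667, -8.3333, 0.6667, 3.6667, -1.3333, -0.3333
Numerator Σ_{t=1}^{5}(z_t−z̄)(z_{t+1}−z̄) = -54.7778
Denominator Σ(z_t−z̄)² = 117.3333
r_1 = -54.7778 / 117.3333 = -0.467

-0.467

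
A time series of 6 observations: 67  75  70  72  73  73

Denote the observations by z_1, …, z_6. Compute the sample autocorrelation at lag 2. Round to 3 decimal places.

Mean z̄ = (67 + 75 + 70 + 72 + 73 + 73)/6 = 71.6667
Deviations from mean: -4.6667, 3.3333, -1.6667, 0.3333, 1.3333, 1.3333
Σ(z_t−z̄)(z_{t+2}−z̄) = (7.7778) + (1.1111) + (-2.2222) + (0.4444) = 7.1111
Denominator Σ(z_t−z̄)² = 39.3333
r_2 = 7.1111 / 39.3333 = 0.181

0.181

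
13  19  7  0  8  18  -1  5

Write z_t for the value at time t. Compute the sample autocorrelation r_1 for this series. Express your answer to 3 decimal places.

Mean z̄ = (13 + 19 + 7 + 0 + 8 + 18 − 1 + 5)/8 = 8.6250
Deviations from mean: 4.3750, 10.3750, -1.6250, -8.6250, -0.6250, 9.3750, -9.6250, -3.6250
Numerator Σ_{t=1}^{7}(z_t−z̄)(z_{t+1}−z̄) = -13.2656
Denominator Σ(z_t−z̄)² = 397.8750
r_1 = -13.2656 / 397.8750 = -0.033

-0.033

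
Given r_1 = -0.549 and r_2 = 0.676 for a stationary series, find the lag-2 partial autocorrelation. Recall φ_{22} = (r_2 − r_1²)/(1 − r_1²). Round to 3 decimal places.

0.536

φ_{22} = (r_2 − r_1²) / (1 − r_1²)
r_1² = (-0.549)² = 0.301401
Numerator = 0.676 − 0.3014 = 0.3746; denominator = 1 − 0.3014 = 0.6986
φ_{22} = 0.3746 / 0.6986 = 0.536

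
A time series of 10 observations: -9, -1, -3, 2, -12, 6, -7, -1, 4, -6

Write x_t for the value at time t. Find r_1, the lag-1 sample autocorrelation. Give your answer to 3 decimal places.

Mean x̄ = (-9 − 1 − 3 + 2 − 12 + 6 − 7 − 1 + 4 − 6)/10 = -2.7000
Numerator Σ_{t=1}^{9}(x_t−x̄)(x_{t+1}−x̄) = -192.6900
Denominator Σ(x_t−x̄)² = 304.1000
r_1 = -192.6900 / 304.1000 = -0.634

-0.634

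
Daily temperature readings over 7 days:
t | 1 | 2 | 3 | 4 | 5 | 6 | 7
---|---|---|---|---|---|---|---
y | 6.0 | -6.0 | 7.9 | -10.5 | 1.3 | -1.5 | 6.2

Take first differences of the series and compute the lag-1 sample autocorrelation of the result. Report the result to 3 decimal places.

-0.787

First differences Δy: -12.0, 13.9, -18.4, 11.8, -2.8, 7.7
Mean of differences = 0.0333
Numerator Σ(Δy_t−Δȳ)(Δy_{t+1}−Δȳ) = -694.4311
Denominator Σ(Δy_t−Δȳ)² = 882.1333
r_1(Δy) = -694.4311 / 882.1333 = -0.787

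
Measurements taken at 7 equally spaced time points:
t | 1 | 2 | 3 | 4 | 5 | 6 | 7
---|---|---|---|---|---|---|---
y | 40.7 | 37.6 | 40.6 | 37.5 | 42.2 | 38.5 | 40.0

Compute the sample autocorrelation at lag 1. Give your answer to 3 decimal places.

Mean ȳ = (40.7 + 37.6 + 40.6 + 37.5 + 42.2 + 38.5 + 40.0)/7 = 39.5857
Deviations from mean: 1.1143, -1.9857, 1.0143, -2.0857, 2.6143, -1.0857, 0.4143
Numerator Σ_{t=1}^{6}(y_t−ȳ)(y_{t+1}−ȳ) = -15.0831
Denominator Σ(y_t−ȳ)² = 18.7486
r_1 = -15.0831 / 18.7486 = -0.804

-0.804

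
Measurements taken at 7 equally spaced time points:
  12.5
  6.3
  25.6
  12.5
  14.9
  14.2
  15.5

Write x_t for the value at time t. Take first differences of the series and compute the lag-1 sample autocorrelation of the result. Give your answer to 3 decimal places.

-0.697

First differences Δx: -6.2, 19.3, -13.1, 2.4, -0.7, 1.3
Mean of differences = 0.5000
Numerator Σ(Δx_t−Δx̄)(Δx_{t+1}−Δx̄) = -410.7200
Denominator Σ(Δx_t−Δx̄)² = 588.9800
r_1(Δx) = -410.7200 / 588.9800 = -0.697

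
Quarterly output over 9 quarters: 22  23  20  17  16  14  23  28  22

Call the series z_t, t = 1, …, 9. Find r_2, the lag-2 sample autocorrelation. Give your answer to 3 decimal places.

-0.270

Mean z̄ = (22 + 23 + 20 + 17 + 16 + 14 + 23 + 28 + 22)/9 = 20.5556
Σ(z_t−z̄)(z_{t+2}−z̄) = (-0.8025) + (-8.6914) + (2.5309) + (23.3086) + (-11.1358) + (-48.8025) + (3.5309) = -40.0617
Denominator Σ(z_t−z̄)² = 148.2222
r_2 = -40.0617 / 148.2222 = -0.270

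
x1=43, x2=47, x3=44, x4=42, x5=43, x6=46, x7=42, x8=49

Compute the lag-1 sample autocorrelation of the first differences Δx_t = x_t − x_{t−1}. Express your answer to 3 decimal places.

-0.419

First differences Δx: 4, -3, -2, 1, 3, -4, 7
Mean of differences = 0.8571
Numerator Σ(Δx_t−Δx̄)(Δx_{t+1}−Δx̄) = -41.4490
Denominator Σ(Δx_t−Δx̄)² = 98.8571
r_1(Δx) = -41.4490 / 98.8571 = -0.419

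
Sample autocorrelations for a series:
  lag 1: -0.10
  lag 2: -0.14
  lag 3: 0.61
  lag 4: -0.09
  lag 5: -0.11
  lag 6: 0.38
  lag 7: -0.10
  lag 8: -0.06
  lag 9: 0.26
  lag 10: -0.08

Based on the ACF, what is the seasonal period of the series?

3

The largest autocorrelation is r_3 = 0.61, with weaker echoes at lags 6 (0.38) and 9 (0.26); the remaining lags stay at or below -0.06.
The dominant spike at lag 3 indicates a seasonal period of 3.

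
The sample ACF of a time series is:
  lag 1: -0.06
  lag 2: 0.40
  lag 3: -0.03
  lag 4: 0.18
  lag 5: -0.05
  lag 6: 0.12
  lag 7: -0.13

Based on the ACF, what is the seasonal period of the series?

2

The largest autocorrelation is r_2 = 0.40, with a weaker echo at lag 4 (0.18); the remaining lags stay at or below 0.12.
The dominant spike at lag 2 indicates a seasonal period of 2.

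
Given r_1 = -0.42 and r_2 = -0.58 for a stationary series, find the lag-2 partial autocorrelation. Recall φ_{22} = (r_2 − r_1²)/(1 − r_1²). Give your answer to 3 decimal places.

-0.918

φ_{22} = (r_2 − r_1²) / (1 − r_1²)
r_1² = (-0.42)² = 0.1764
Numerator = -0.58 − 0.1764 = -0.7564; denominator = 1 − 0.1764 = 0.8236
φ_{22} = -0.7564 / 0.8236 = -0.918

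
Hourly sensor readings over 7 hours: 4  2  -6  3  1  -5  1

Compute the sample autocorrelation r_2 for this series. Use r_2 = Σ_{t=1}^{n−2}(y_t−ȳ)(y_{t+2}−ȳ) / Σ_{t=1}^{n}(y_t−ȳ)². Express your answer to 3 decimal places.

-0.413

Mean ȳ = (4 + 2 − 6 + 3 + 1 − 5 + 1)/7 = 0.0000
Deviations from mean: 4.0000, 2.0000, -6.0000, 3.0000, 1.0000, -5.0000, 1.0000
Σ(y_t−ȳ)(y_{t+2}−ȳ) = (-24.0000) + (6.0000) + (-6.0000) + (-15.0000) + (1.0000) = -38.0000
Denominator Σ(y_t−ȳ)² = 92.0000
r_2 = -38.0000 / 92.0000 = -0.413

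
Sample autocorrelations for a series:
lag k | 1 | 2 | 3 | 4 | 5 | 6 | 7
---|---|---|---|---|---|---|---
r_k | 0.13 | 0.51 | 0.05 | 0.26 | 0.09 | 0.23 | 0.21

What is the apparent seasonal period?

2

The largest autocorrelation is r_2 = 0.51, with weaker echoes at lags 4 (0.26) and 6 (0.23); the remaining lags stay at or below 0.21.
The dominant spike at lag 2 indicates a seasonal period of 2.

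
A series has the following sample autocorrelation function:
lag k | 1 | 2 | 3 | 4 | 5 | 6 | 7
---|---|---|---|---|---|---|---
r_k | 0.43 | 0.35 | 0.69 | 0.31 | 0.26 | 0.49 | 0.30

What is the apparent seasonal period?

The largest autocorrelation is r_3 = 0.69, with a weaker echo at lag 6 (0.49); the remaining lags stay at or below 0.43. The elevated value at lag 1 (0.43), dropping to 0.35 at lag 2, reflects decaying short-term dependence rather than seasonality.
The dominant spike at lag 3 indicates a seasonal period of 3.

3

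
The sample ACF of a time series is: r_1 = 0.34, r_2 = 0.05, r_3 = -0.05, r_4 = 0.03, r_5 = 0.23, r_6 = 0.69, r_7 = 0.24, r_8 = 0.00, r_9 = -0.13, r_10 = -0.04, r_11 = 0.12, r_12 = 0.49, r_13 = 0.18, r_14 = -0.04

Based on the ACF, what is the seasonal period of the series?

6

The largest autocorrelation is r_6 = 0.69, with a weaker echo at lag 12 (0.49); the remaining lags stay at or below 0.34. The elevated value at lag 1 (0.34), dropping to 0.05 at lag 2, reflects decaying short-term dependence rather than seasonality.
The dominant spike at lag 6 indicates a seasonal period of 6.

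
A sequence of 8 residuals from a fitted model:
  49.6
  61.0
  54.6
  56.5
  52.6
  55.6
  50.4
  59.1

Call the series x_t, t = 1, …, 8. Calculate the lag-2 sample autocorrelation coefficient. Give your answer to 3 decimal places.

Mean x̄ = (49.6 + 61.0 + 54.6 + 56.5 + 52.6 + 55.6 + 50.4 + 59.1)/8 = 54.9250
Σ(x_t−x̄)(x_{t+2}−x̄) = (1.7306) + (9.5681) + (0.7556) + (1.0631) + (10.5206) + (2.8181) = 26.4563
Denominator Σ(x_t−x̄)² = 111.6150
r_2 = 26.4563 / 111.6150 = 0.237

0.237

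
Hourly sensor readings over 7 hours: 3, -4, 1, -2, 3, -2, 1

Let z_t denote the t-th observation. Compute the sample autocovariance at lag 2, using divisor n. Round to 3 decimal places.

3.000

Mean z̄ = (3 − 4 + 1 − 2 + 3 − 2 + 1)/7 = 0.0000
Deviations: 3.0000, -4.0000, 1.0000, -2.0000, 3.0000, -2.0000, 1.0000
Σ_{t=1}^{5}(z_t−z̄)(z_{t+2}−z̄) = 21.0000
γ_2 = 21.0000 / 7 = 3.000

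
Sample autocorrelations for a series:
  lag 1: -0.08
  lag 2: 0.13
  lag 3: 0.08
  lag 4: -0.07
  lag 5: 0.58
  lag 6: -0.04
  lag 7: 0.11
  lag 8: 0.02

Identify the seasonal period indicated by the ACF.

5

The largest autocorrelation is r_5 = 0.58; the remaining lags stay at or below 0.13.
The dominant spike at lag 5 indicates a seasonal period of 5.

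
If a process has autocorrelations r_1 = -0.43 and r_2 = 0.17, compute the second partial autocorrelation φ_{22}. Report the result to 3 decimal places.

-0.018

φ_{22} = (r_2 − r_1²) / (1 − r_1²)
r_1² = (-0.43)² = 0.1849
Numerator = 0.17 − 0.1849 = -0.0149; denominator = 1 − 0.1849 = 0.8151
φ_{22} = -0.0149 / 0.8151 = -0.018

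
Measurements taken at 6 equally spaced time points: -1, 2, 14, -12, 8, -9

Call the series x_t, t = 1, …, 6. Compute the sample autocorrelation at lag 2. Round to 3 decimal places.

Mean x̄ = (-1 + 2 + 14 − 12 + 8 − 9)/6 = 0.3333
Σ(x_t−x̄)(x_{t+2}−x̄) = (-18.2222) + (-20.5556) + (104.7778) + (115.1111) = 181.1111
Denominator Σ(x_t−x̄)² = 489.3333
r_2 = 181.1111 / 489.3333 = 0.370

0.370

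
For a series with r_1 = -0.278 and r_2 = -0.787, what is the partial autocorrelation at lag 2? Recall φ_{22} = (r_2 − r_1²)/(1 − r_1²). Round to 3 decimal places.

φ_{22} = (r_2 − r_1²) / (1 − r_1²)
r_1² = (-0.278)² = 0.077284
Numerator = -0.787 − 0.0773 = -0.8643; denominator = 1 − 0.0773 = 0.9227
φ_{22} = -0.8643 / 0.9227 = -0.937

-0.937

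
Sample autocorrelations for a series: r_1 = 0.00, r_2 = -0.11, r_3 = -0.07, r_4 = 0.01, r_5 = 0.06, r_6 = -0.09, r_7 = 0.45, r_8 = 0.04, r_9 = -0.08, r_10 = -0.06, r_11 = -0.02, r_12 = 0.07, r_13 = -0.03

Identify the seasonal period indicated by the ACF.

7

The largest autocorrelation is r_7 = 0.45; the remaining lags stay at or below 0.07.
The dominant spike at lag 7 indicates a seasonal period of 7.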